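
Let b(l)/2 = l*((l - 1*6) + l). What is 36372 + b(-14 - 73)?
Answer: 67692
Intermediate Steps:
b(l) = 2*l*(-6 + 2*l) (b(l) = 2*(l*((l - 1*6) + l)) = 2*(l*((l - 6) + l)) = 2*(l*((-6 + l) + l)) = 2*(l*(-6 + 2*l)) = 2*l*(-6 + 2*l))
36372 + b(-14 - 73) = 36372 + 4*(-14 - 73)*(-3 + (-14 - 73)) = 36372 + 4*(-87)*(-3 - 87) = 36372 + 4*(-87)*(-90) = 36372 + 31320 = 67692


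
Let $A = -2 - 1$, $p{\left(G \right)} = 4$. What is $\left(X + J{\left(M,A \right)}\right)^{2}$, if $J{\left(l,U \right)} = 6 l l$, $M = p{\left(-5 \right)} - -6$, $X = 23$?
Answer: $388129$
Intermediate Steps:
$A = -3$
$M = 10$ ($M = 4 - -6 = 4 + 6 = 10$)
$J{\left(l,U \right)} = 6 l^{2}$
$\left(X + J{\left(M,A \right)}\right)^{2} = \left(23 + 6 \cdot 10^{2}\right)^{2} = \left(23 + 6 \cdot 100\right)^{2} = \left(23 + 600\right)^{2} = 623^{2} = 388129$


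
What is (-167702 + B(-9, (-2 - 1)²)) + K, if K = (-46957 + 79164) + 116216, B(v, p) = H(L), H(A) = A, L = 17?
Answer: -19262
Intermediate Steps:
B(v, p) = 17
K = 148423 (K = 32207 + 116216 = 148423)
(-167702 + B(-9, (-2 - 1)²)) + K = (-167702 + 17) + 148423 = -167685 + 148423 = -19262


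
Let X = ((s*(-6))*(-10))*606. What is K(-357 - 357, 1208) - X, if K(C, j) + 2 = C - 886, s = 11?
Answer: -401562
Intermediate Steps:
K(C, j) = -888 + C (K(C, j) = -2 + (C - 886) = -2 + (-886 + C) = -888 + C)
X = 399960 (X = ((11*(-6))*(-10))*606 = -66*(-10)*606 = 660*606 = 399960)
K(-357 - 357, 1208) - X = (-888 + (-357 - 357)) - 1*399960 = (-888 - 714) - 399960 = -1602 - 399960 = -401562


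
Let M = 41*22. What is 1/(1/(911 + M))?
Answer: 1813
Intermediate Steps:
M = 902
1/(1/(911 + M)) = 1/(1/(911 + 902)) = 1/(1/1813) = 1813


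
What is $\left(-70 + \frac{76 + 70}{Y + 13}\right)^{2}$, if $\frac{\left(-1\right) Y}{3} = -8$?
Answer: $\frac{5973136}{1369} \approx 4363.1$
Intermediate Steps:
$Y = 24$ ($Y = \left(-3\right) \left(-8\right) = 24$)
$\left(-70 + \frac{76 + 70}{Y + 13}\right)^{2} = \left(-70 + \frac{76 + 70}{24 + 13}\right)^{2} = \left(-70 + \frac{146}{37}\right)^{2} = \left(- \frac{2444}{37}\right)^{2} = \frac{5973136}{1369}$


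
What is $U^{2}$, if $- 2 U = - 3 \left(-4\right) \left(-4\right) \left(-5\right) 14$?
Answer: $2822400$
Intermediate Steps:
$U = -1680$ ($U = - \frac{- 3 \left(-4\right) \left(-4\right) \left(-5\right) 14}{2} = - \frac{- 3 \cdot 16 \left(-5\right) 14}{2} = - \frac{\left(-3\right) \left(-80\right) 14}{2} = - \frac{240 \cdot 14}{2} = \left(- \frac{1}{2}\right) 3360 = -1680$)
$U^{2} = \left(-1680\right)^{2} = 2822400$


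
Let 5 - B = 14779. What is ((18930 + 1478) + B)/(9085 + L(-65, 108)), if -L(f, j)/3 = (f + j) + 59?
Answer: 5634/8779 ≈ 0.64176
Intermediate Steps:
L(f, j) = -177 - 3*f - 3*j (L(f, j) = -3*((f + j) + 59) = -3*(59 + f + j) = -177 - 3*f - 3*j)
B = -14774 (B = 5 - 1*14779 = 5 - 14779 = -14774)
((18930 + 1478) + B)/(9085 + L(-65, 108)) = ((18930 + 1478) - 14774)/(9085 + (-177 - 3*(-65) - 3*108)) = (20408 - 14774)/(9085 + (-177 + 195 - 324)) = 5634/(9085 - 306) = 5634/8779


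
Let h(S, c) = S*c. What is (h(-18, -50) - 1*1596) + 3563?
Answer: 2867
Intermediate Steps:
(h(-18, -50) - 1*1596) + 3563 = (-18*(-50) - 1*1596) + 3563 = (900 - 1596) + 3563 = -696 + 3563 = 2867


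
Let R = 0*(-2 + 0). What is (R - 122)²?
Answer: 14884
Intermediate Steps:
R = 0 (R = 0*(-2) = 0)
(R - 122)² = (0 - 122)² = (-122)² = 14884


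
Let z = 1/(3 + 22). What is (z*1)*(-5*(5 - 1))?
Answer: -⅘ ≈ -0.80000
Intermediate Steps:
z = 1/25 ≈ 0.040000
(z*1)*(-5*(5 - 1)) = ((1/25)*1)*(-5*(5 - 1)) = (-5*4)/25 = (1/25)*(-20) = -⅘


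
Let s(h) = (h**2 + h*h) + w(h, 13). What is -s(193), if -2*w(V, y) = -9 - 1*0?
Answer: -149005/2 ≈ -74503.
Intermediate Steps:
w(V, y) = 9/2 (w(V, y) = -(-9 - 1*0)/2 = -(-9 + 0)/2 = -1/2*(-9) = 9/2)
s(h) = 9/2 + 2*h**2 (s(h) = (h**2 + h*h) + 9/2 = (h**2 + h**2) + 9/2 = 2*h**2 + 9/2 = 9/2 + 2*h**2)
-s(193) = -(9/2 + 2*193**2) = -(9/2 + 2*37249) = -(9/2 + 74498) = -1*149005/2 = -149005/2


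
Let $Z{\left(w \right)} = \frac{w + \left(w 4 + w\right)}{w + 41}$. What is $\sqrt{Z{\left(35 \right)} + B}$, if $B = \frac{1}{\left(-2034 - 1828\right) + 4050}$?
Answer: $\frac{\sqrt{8830877}}{1786} \approx 1.6639$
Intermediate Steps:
$B = \frac{1}{188}$ ($B = \frac{1}{\left(-2034 - 1828\right) + 4050} = \frac{1}{-3862 + 4050} = \frac{1}{188} \approx 0.0053191$)
$Z{\left(w \right)} = \frac{6 w}{41 + w}$ ($Z{\left(w \right)} = \frac{w + \left(4 w + w\right)}{41 + w} = \frac{w + 5 w}{41 + w} = \frac{6 w}{41 + w}$)
$\sqrt{Z{\left(35 \right)} + B} = \sqrt{6 \cdot 35 \frac{1}{41 + 35} + \frac{1}{188}} = \sqrt{6 \cdot 35 \cdot \frac{1}{76} + \frac{1}{188}} = \sqrt{\frac{105}{38} + \frac{1}{188}} = \sqrt{\frac{9889}{3572}} = \frac{\sqrt{8830877}}{1786}$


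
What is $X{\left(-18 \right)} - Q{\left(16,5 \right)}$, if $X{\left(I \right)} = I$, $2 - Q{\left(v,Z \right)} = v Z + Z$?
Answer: $65$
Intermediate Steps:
$Q{\left(v,Z \right)} = 2 - Z - Z v$ ($Q{\left(v,Z \right)} = 2 - \left(v Z + Z\right) = 2 - \left(Z v + Z\right) = 2 - \left(Z + Z v\right) = 2 - Z - Z v$)
$X{\left(-18 \right)} - Q{\left(16,5 \right)} = -18 - \left(2 - 5 - 5 \cdot 16\right) = -18 - \left(2 - 5 - 80\right) = -18 - -83 = -18 + 83 = 65$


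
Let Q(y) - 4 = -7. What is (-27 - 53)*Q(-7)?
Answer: 240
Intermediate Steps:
Q(y) = -3 (Q(y) = 4 - 7 = -3)
(-27 - 53)*Q(-7) = (-27 - 53)*(-3) = -80*(-3) = 240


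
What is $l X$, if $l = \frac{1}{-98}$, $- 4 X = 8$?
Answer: $\frac{1}{49} \approx 0.020408$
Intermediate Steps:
$X = -2$ ($X = \left(- \frac{1}{4}\right) 8 = -2$)
$l = - \frac{1}{98} \approx -0.010204$
$l X = \left(- \frac{1}{98}\right) \left(-2\right) = \frac{1}{49}$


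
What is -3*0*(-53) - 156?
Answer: -156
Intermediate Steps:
-3*0*(-53) - 156 = 0*(-53) - 156 = 0 - 156 = -156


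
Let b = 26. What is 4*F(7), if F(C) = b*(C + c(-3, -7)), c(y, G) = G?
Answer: 0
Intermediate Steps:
F(C) = -182 + 26*C (F(C) = 26*(C - 7) = 26*(-7 + C) = -182 + 26*C)
4*F(7) = 4*(-182 + 26*7) = 4*(-182 + 182) = 4*0 = 0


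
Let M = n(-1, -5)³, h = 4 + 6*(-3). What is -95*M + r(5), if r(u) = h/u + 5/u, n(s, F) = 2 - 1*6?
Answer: 30391/5 ≈ 6078.2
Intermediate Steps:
h = -14 (h = 4 - 18 = -14)
n(s, F) = -4 (n(s, F) = 2 - 6 = -4)
r(u) = -9/u (r(u) = -14/u + 5/u = -9/u)
M = -64 (M = (-4)³ = -64)
-95*M + r(5) = -95*(-64) - 9/5 = 6080 - 9*⅕ = 6080 - 9/5 = 30391/5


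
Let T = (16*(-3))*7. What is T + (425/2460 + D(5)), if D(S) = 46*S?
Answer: -52067/492 ≈ -105.83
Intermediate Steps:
T = -336 (T = -48*7 = -336)
T + (425/2460 + D(5)) = -336 + (425/2460 + 46*5) = -336 + (425*(1/2460) + 230) = -336 + (85/492 + 230) = -336 + 113245/492 = -52067/492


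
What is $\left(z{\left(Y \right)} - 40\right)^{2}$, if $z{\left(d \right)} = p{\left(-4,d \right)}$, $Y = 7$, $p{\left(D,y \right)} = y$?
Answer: $1089$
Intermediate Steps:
$z{\left(d \right)} = d$
$\left(z{\left(Y \right)} - 40\right)^{2} = \left(7 - 40\right)^{2} = \left(-33\right)^{2} = 1089$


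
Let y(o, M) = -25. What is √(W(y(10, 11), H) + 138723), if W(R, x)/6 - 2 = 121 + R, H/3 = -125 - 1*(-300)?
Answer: 3*√15479 ≈ 373.24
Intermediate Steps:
H = 525 (H = 3*(-125 - 1*(-300)) = 3*(-125 + 300) = 3*175 = 525)
W(R, x) = 738 + 6*R (W(R, x) = 12 + 6*(121 + R) = 12 + (726 + 6*R) = 738 + 6*R)
√(W(y(10, 11), H) + 138723) = √((738 + 6*(-25)) + 138723) = √((738 - 150) + 138723) = √(588 + 138723) = √139311 = 3*√15479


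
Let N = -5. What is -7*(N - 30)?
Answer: 245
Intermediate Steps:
-7*(N - 30) = -7*(-5 - 30) = -7*(-35) = 245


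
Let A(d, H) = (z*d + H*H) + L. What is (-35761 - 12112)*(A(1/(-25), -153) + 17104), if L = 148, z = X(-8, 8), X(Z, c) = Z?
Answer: -48664484309/25 ≈ -1.9466e+9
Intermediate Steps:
z = -8
A(d, H) = 148 + H**2 - 8*d (A(d, H) = (-8*d + H*H) + 148 = (-8*d + H**2) + 148 = (H**2 - 8*d) + 148 = 148 + H**2 - 8*d)
(-35761 - 12112)*(A(1/(-25), -153) + 17104) = (-35761 - 12112)*((148 + (-153)**2 - 8/(-25)) + 17104) = -47873*((148 + 23409 - 8*(-1/25)) + 17104) = -47873*((148 + 23409 + 8/25) + 17104) = -47873*(588933/25 + 17104) = -47873*1016533/25 = -48664484309/25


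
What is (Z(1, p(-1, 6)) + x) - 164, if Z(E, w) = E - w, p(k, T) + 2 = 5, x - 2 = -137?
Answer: -301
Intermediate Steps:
x = -135 (x = 2 - 137 = -135)
p(k, T) = 3 (p(k, T) = -2 + 5 = 3)
(Z(1, p(-1, 6)) + x) - 164 = ((1 - 1*3) - 135) - 164 = ((1 - 3) - 135) - 164 = (-2 - 135) - 164 = -137 - 164 = -301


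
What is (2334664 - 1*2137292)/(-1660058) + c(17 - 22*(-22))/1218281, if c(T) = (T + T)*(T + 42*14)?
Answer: 785482105396/1011208560149 ≈ 0.77678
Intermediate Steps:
c(T) = 2*T*(588 + T) (c(T) = (2*T)*(T + 588) = (2*T)*(588 + T) = 2*T*(588 + T))
(2334664 - 1*2137292)/(-1660058) + c(17 - 22*(-22))/1218281 = (2334664 - 1*2137292)/(-1660058) + (2*(17 - 22*(-22))*(588 + (17 - 22*(-22))))/1218281 = (2334664 - 2137292)*(-1/1660058) + (2*(17 + 484)*(588 + (17 + 484)))*(1/1218281) = 197372*(-1/1660058) + (2*501*(588 + 501))*(1/1218281) = -98686/830029 + (2*501*1089)*(1/1218281) = -98686/830029 + 1091178*(1/1218281) = -98686/830029 + 1091178/1218281 = 785482105396/1011208560149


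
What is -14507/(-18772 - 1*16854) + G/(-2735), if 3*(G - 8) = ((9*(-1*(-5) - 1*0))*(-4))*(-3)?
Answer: 32978957/97437110 ≈ 0.33846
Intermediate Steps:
G = 188 (G = 8 + (((9*(-1*(-5) - 1*0))*(-4))*(-3))/3 = 8 + (((9*(5 + 0))*(-4))*(-3))/3 = 8 + (((9*5)*(-4))*(-3))/3 = 8 + ((45*(-4))*(-3))/3 = 8 + (-180*(-3))/3 = 8 + (1/3)*540 = 8 + 180 = 188)
-14507/(-18772 - 1*16854) + G/(-2735) = -14507/(-18772 - 1*16854) + 188/(-2735) = -14507/(-18772 - 16854) + 188*(-1/2735) = -14507/(-35626) - 188/2735 = -14507*(-1/35626) - 188/2735 = 14507/35626 - 188/2735 = 32978957/97437110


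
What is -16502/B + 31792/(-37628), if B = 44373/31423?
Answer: -696897217918/59630973 ≈ -11687.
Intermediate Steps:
B = 6339/4489 (B = 44373*(1/31423) = 6339/4489 ≈ 1.4121)
-16502/B + 31792/(-37628) = -16502/6339/4489 + 31792/(-37628) = -16502*4489/6339 + 31792*(-1/37628) = -74077478/6339 - 7948/9407 = -696897217918/59630973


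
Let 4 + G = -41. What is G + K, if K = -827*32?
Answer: -26509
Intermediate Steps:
G = -45 (G = -4 - 41 = -45)
K = -26464
G + K = -45 - 26464 = -26509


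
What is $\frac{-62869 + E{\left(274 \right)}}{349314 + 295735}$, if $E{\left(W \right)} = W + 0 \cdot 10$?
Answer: $- \frac{62595}{645049} \approx -0.097039$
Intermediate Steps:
$E{\left(W \right)} = W$ ($E{\left(W \right)} = W + 0 = W$)
$\frac{-62869 + E{\left(274 \right)}}{349314 + 295735} = \frac{-62869 + 274}{349314 + 295735} = - \frac{62595}{645049}$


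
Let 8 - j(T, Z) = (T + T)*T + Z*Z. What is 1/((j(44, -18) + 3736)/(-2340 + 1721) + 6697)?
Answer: 619/4145895 ≈ 0.00014930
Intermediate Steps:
j(T, Z) = 8 - Z² - 2*T² (j(T, Z) = 8 - ((T + T)*T + Z*Z) = 8 - ((2*T)*T + Z²) = 8 - (2*T² + Z²) = 8 - (Z² + 2*T²) = 8 + (-Z² - 2*T²) = 8 - Z² - 2*T²)
1/((j(44, -18) + 3736)/(-2340 + 1721) + 6697) = 1/(((8 - 1*(-18)² - 2*44²) + 3736)/(-2340 + 1721) + 6697) = 1/(((8 - 1*324 - 2*1936) + 3736)/(-619) + 6697) = 1/(((8 - 324 - 3872) + 3736)*(-1/619) + 6697) = 1/((-4188 + 3736)*(-1/619) + 6697) = 1/(-452*(-1/619) + 6697) = 1/(452/619 + 6697) = 1/(4145895/619) = 619/4145895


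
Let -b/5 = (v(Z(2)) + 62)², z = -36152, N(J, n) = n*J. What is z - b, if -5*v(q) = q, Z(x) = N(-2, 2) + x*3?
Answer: -85896/5 ≈ -17179.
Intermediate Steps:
N(J, n) = J*n
Z(x) = -4 + 3*x (Z(x) = -2*2 + x*3 = -4 + 3*x)
v(q) = -q/5
b = -94864/5 (b = -5*(-(-4 + 3*2)/5 + 62)² = -5*(-(-4 + 6)/5 + 62)² = -5*(-⅕*2 + 62)² = -5*(-⅖ + 62)² = -5*(308/5)² = -5*94864/25 = -94864/5 ≈ -18973.)
z - b = -36152 - 1*(-94864/5) = -36152 + 94864/5 = -85896/5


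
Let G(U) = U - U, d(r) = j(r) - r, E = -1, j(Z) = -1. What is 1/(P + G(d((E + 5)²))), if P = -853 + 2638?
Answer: 1/1785 ≈ 0.00056022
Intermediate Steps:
P = 1785
d(r) = -1 - r
G(U) = 0
1/(P + G(d((E + 5)²))) = 1/(1785 + 0) = 1/1785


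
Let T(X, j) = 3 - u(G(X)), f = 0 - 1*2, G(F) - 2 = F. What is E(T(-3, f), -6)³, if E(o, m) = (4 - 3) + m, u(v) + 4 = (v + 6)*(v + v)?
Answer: -125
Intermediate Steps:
G(F) = 2 + F
f = -2 (f = 0 - 2 = -2)
u(v) = -4 + 2*v*(6 + v) (u(v) = -4 + (v + 6)*(v + v) = -4 + (6 + v)*(2*v) = -4 + 2*v*(6 + v))
T(X, j) = -17 - 12*X - 2*(2 + X)² (T(X, j) = 3 - (-4 + 2*(2 + X)² + 12*(2 + X)) = 3 - (-4 + 2*(2 + X)² + (24 + 12*X)) = 3 - (20 + 2*(2 + X)² + 12*X) = 3 + (-20 - 12*X - 2*(2 + X)²) = -17 - 12*X - 2*(2 + X)²)
E(o, m) = 1 + m
E(T(-3, f), -6)³ = (1 - 6)³ = (-5)³ = -125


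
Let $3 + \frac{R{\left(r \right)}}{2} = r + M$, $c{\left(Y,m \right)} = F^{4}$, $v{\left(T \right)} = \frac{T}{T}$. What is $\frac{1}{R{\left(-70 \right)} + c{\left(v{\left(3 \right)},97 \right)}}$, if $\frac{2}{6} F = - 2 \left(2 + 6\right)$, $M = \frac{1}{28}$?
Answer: $\frac{14}{74315781} \approx 1.8839 \cdot 10^{-7}$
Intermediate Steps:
$M = \frac{1}{28} \approx 0.035714$
$F = -48$ ($F = 3 \left(- 2 \left(2 + 6\right)\right) = 3 \left(\left(-2\right) 8\right) = 3 \left(-16\right) = -48$)
$v{\left(T \right)} = 1$
$c{\left(Y,m \right)} = 5308416$ ($c{\left(Y,m \right)} = \left(-48\right)^{4} = 5308416$)
$R{\left(r \right)} = - \frac{83}{14} + 2 r$ ($R{\left(r \right)} = -6 + 2 \left(r + \frac{1}{28}\right) = -6 + 2 \left(\frac{1}{28} + r\right) = -6 + \left(\frac{1}{14} + 2 r\right) = - \frac{83}{14} + 2 r$)
$\frac{1}{R{\left(-70 \right)} + c{\left(v{\left(3 \right)},97 \right)}} = \frac{1}{\left(- \frac{83}{14} + 2 \left(-70\right)\right) + 5308416} = \frac{1}{\left(- \frac{83}{14} - 140\right) + 5308416} = \frac{1}{- \frac{2043}{14} + 5308416} = \frac{1}{\frac{74315781}{14}} = \frac{14}{74315781}$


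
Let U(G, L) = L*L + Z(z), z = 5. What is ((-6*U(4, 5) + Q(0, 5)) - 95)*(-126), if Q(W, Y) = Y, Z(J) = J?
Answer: 34020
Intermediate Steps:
U(G, L) = 5 + L² (U(G, L) = L*L + 5 = L² + 5 = 5 + L²)
((-6*U(4, 5) + Q(0, 5)) - 95)*(-126) = ((-6*(5 + 5²) + 5) - 95)*(-126) = ((-6*(5 + 25) + 5) - 95)*(-126) = ((-6*30 + 5) - 95)*(-126) = ((-180 + 5) - 95)*(-126) = (-175 - 95)*(-126) = -270*(-126) = 34020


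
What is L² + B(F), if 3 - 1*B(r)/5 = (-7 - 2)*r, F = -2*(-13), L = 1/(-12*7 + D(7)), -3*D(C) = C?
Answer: 79490994/67081 ≈ 1185.0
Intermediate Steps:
D(C) = -C/3
L = -3/259 (L = 1/(-12*7 - ⅓*7) = 1/(-84 - 7/3) = 1/(-259/3) = -3/259 ≈ -0.011583)
F = 26
B(r) = 15 + 45*r (B(r) = 15 - 5*(-7 - 2)*r = 15 - (-45)*r = 15 + 45*r)
L² + B(F) = (-3/259)² + (15 + 45*26) = 9/67081 + (15 + 1170) = 9/67081 + 1185 = 79490994/67081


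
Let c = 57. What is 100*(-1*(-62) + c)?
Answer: 11900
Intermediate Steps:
100*(-1*(-62) + c) = 100*(-1*(-62) + 57) = 100*(62 + 57) = 100*119 = 11900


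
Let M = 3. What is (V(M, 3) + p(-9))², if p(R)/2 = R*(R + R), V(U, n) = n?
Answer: 106929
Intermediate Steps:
p(R) = 4*R² (p(R) = 2*(R*(R + R)) = 2*(R*(2*R)) = 2*(2*R²) = 4*R²)
(V(M, 3) + p(-9))² = (3 + 4*(-9)²)² = (3 + 4*81)² = (3 + 324)² = 327² = 106929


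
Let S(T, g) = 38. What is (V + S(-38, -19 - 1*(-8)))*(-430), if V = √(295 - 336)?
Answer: -16340 - 430*I*√41 ≈ -16340.0 - 2753.3*I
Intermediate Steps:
V = I*√41 (V = √(-41) = I*√41 ≈ 6.4031*I)
(V + S(-38, -19 - 1*(-8)))*(-430) = (I*√41 + 38)*(-430) = (38 + I*√41)*(-430) = -16340 - 430*I*√41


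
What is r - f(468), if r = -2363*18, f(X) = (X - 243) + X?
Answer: -43227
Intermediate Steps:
f(X) = -243 + 2*X (f(X) = (-243 + X) + X = -243 + 2*X)
r = -42534
r - f(468) = -42534 - (-243 + 2*468) = -42534 - (-243 + 936) = -42534 - 1*693 = -42534 - 693 = -43227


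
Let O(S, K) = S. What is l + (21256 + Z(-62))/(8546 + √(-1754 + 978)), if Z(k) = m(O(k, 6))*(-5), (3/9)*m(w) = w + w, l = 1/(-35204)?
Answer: 1738613447413/642780084492 - 11558*I*√194/18258723 ≈ 2.7048 - 0.0088168*I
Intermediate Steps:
l = -1/35204 ≈ -2.8406e-5
m(w) = 6*w (m(w) = 3*(w + w) = 3*(2*w) = 6*w)
Z(k) = -30*k (Z(k) = (6*k)*(-5) = -30*k)
l + (21256 + Z(-62))/(8546 + √(-1754 + 978)) = -1/35204 + (21256 - 30*(-62))/(8546 + √(-1754 + 978)) = -1/35204 + (21256 + 1860)/(8546 + √(-776)) = -1/35204 + 23116/(8546 + 2*I*√194)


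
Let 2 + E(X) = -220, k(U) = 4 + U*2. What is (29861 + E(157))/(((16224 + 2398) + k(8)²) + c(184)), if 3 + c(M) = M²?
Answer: 29639/52875 ≈ 0.56055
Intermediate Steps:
k(U) = 4 + 2*U
E(X) = -222 (E(X) = -2 - 220 = -222)
c(M) = -3 + M²
(29861 + E(157))/(((16224 + 2398) + k(8)²) + c(184)) = (29861 - 222)/(((16224 + 2398) + (4 + 2*8)²) + (-3 + 184²)) = 29639/((18622 + (4 + 16)²) + (-3 + 33856)) = 29639/((18622 + 20²) + 33853) = 29639/((18622 + 400) + 33853) = 29639/(19022 + 33853) = 29639/52875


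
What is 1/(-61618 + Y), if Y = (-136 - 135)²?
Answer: 1/11823 ≈ 8.4581e-5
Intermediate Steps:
Y = 73441 (Y = (-271)² = 73441)
1/(-61618 + Y) = 1/(-61618 + 73441) = 1/11823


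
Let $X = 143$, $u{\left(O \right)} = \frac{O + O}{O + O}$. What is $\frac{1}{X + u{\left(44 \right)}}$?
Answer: $\frac{1}{144} \approx 0.0069444$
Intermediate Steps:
$u{\left(O \right)} = 1$ ($u{\left(O \right)} = \frac{2 O}{2 O} = 2 O \frac{1}{2 O} = 1$)
$\frac{1}{X + u{\left(44 \right)}} = \frac{1}{143 + 1} = \frac{1}{144}$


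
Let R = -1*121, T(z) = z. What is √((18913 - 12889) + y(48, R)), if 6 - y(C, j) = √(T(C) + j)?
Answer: √(6030 - I*√73) ≈ 77.653 - 0.055*I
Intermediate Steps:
R = -121
y(C, j) = 6 - √(C + j)
√((18913 - 12889) + y(48, R)) = √((18913 - 12889) + (6 - √(48 - 121))) = √(6024 + (6 - √(-73))) = √(6024 + (6 - I*√73)) = √(6030 - I*√73)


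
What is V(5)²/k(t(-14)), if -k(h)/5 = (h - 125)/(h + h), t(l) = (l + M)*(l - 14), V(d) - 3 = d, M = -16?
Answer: -21504/715 ≈ -30.076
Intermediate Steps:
V(d) = 3 + d
t(l) = (-16 + l)*(-14 + l) (t(l) = (l - 16)*(l - 14) = (-16 + l)*(-14 + l))
k(h) = -5*(-125 + h)/(2*h) (k(h) = -5*(h - 125)/(h + h) = -5*(-125 + h)/(2*h))
V(5)²/k(t(-14)) = (3 + 5)²/((5*(125 - (224 + (-14)² - 30*(-14)))/(2*(224 + (-14)² - 30*(-14))))) = 8²/((5*(125 - (224 + 196 + 420))/(2*(224 + 196 + 420)))) = 64/(((5/2)*(125 - 1*840)/840)) = 64/(((5/2)*(1/840)*(125 - 840))) = 64/(((5/2)*(1/840)*(-715))) = 64/(-715/336) = 64*(-336/715) = -21504/715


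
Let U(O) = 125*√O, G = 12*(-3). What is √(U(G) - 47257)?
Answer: √(-47257 + 750*I) ≈ 1.725 + 217.39*I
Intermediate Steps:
G = -36
√(U(G) - 47257) = √(125*√(-36) - 47257) = √(125*(6*I) - 47257) = √(750*I - 47257) = √(-47257 + 750*I)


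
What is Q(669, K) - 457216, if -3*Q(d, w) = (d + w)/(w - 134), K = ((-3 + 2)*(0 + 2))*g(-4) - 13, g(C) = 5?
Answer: -215348090/471 ≈ -4.5721e+5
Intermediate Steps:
K = -23 (K = ((-3 + 2)*(0 + 2))*5 - 13 = -1*2*5 - 13 = -2*5 - 13 = -10 - 13 = -23)
Q(d, w) = -(d + w)/(3*(-134 + w)) (Q(d, w) = -(d + w)/(3*(w - 134)) = -(d + w)/(3*(-134 + w)))
Q(669, K) - 457216 = (-1*669 - 1*(-23))/(3*(-134 - 23)) - 457216 = (1/3)*(-669 + 23)/(-157) - 457216 = (1/3)*(-1/157)*(-646) - 457216 = 646/471 - 457216 = -215348090/471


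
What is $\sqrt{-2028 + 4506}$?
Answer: $\sqrt{2478} \approx 49.78$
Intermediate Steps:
$\sqrt{-2028 + 4506} = \sqrt{2478}$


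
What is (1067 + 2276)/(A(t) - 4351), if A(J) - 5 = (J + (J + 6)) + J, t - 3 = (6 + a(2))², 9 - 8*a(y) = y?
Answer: -213952/268109 ≈ -0.79800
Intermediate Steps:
a(y) = 9/8 - y/8
t = 3217/64 (t = 3 + (6 + (9/8 - ⅛*2))² = 3 + (6 + (9/8 - ¼))² = 3 + (6 + 7/8)² = 3 + (55/8)² = 3 + 3025/64 = 3217/64 ≈ 50.266)
A(J) = 11 + 3*J (A(J) = 5 + ((J + (J + 6)) + J) = 5 + ((J + (6 + J)) + J) = 5 + ((6 + 2*J) + J) = 5 + (6 + 3*J) = 11 + 3*J)
(1067 + 2276)/(A(t) - 4351) = (1067 + 2276)/((11 + 3*(3217/64)) - 4351) = 3343/((11 + 9651/64) - 4351) = 3343/(10355/64 - 4351) = 3343/(-268109/64) = 3343*(-64/268109) = -213952/268109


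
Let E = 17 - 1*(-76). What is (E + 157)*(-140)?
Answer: -35000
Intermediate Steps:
E = 93 (E = 17 + 76 = 93)
(E + 157)*(-140) = (93 + 157)*(-140) = 250*(-140) = -35000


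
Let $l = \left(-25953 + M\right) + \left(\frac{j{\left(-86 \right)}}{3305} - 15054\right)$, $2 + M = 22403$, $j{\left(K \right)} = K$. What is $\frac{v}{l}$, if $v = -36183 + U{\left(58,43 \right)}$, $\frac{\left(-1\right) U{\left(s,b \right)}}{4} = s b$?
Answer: $\frac{152555495}{61492916} \approx 2.4809$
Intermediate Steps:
$M = 22401$ ($M = -2 + 22403 = 22401$)
$U{\left(s,b \right)} = - 4 b s$ ($U{\left(s,b \right)} = - 4 s b = - 4 b s$)
$l = - \frac{61492916}{3305}$ ($l = \left(-25953 + 22401\right) - \left(15054 + \frac{86}{3305}\right) = -3552 - \frac{49753556}{3305} = - \frac{61492916}{3305} \approx -18606.0$)
$v = -46159$ ($v = -36183 - 172 \cdot 58 = -36183 - 9976 = -46159$)
$\frac{v}{l} = - \frac{46159}{- \frac{61492916}{3305}} = \left(-46159\right) \left(- \frac{3305}{61492916}\right) = \frac{152555495}{61492916}$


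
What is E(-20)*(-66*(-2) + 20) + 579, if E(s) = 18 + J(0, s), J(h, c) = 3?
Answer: 3771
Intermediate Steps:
E(s) = 21 (E(s) = 18 + 3 = 21)
E(-20)*(-66*(-2) + 20) + 579 = 21*(-66*(-2) + 20) + 579 = 21*(-11*(-12) + 20) + 579 = 21*(132 + 20) + 579 = 21*152 + 579 = 3192 + 579 = 3771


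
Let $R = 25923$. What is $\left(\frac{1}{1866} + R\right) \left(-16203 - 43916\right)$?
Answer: $- \frac{2908095445961}{1866} \approx -1.5585 \cdot 10^{9}$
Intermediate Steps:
$\left(\frac{1}{1866} + R\right) \left(-16203 - 43916\right) = \left(\frac{1}{1866} + 25923\right) \left(-16203 - 43916\right) = \left(\frac{1}{1866} + 25923\right) \left(-60119\right) = \frac{48372319}{1866} \left(-60119\right) = - \frac{2908095445961}{1866}$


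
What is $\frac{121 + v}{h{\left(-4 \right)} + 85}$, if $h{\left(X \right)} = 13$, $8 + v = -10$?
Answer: $\frac{103}{98} \approx 1.051$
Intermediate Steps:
$v = -18$ ($v = -8 - 10 = -18$)
$\frac{121 + v}{h{\left(-4 \right)} + 85} = \frac{121 - 18}{13 + 85} = \frac{1}{98} \cdot 103 = \frac{103}{98}$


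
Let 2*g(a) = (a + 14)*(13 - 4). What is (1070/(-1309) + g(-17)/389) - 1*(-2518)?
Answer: 2563468433/1018402 ≈ 2517.1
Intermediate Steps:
g(a) = 63 + 9*a/2 (g(a) = ((a + 14)*(13 - 4))/2 = ((14 + a)*9)/2 = (126 + 9*a)/2 = 63 + 9*a/2)
(1070/(-1309) + g(-17)/389) - 1*(-2518) = (1070/(-1309) + (63 + (9/2)*(-17))/389) - 1*(-2518) = (1070*(-1/1309) + (63 - 153/2)*(1/389)) + 2518 = (-1070/1309 - 27/2*1/389) + 2518 = (-1070/1309 - 27/778) + 2518 = -867803/1018402 + 2518 = 2563468433/1018402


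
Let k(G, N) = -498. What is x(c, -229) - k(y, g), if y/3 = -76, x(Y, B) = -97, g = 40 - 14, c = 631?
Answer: 401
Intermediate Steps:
g = 26
y = -228 (y = 3*(-76) = -228)
x(c, -229) - k(y, g) = -97 - 1*(-498) = -97 + 498 = 401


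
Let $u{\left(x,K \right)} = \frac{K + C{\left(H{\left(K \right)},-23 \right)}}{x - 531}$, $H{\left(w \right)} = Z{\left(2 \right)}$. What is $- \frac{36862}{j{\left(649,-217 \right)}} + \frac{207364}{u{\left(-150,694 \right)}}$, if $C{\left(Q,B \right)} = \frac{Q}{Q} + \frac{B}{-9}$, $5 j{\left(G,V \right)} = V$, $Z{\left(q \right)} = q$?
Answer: $- \frac{19616826448}{97309} \approx -2.0159 \cdot 10^{5}$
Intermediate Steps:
$H{\left(w \right)} = 2$
$j{\left(G,V \right)} = \frac{V}{5}$
$C{\left(Q,B \right)} = 1 - \frac{B}{9}$ ($C{\left(Q,B \right)} = 1 + B \left(- \frac{1}{9}\right) = 1 - \frac{B}{9}$)
$u{\left(x,K \right)} = \frac{\frac{32}{9} + K}{-531 + x}$ ($u{\left(x,K \right)} = \frac{K + \left(1 - - \frac{23}{9}\right)}{x - 531} = \frac{K + \left(1 + \frac{23}{9}\right)}{-531 + x} = \frac{K + \frac{32}{9}}{-531 + x} = \frac{\frac{32}{9} + K}{-531 + x}$)
$- \frac{36862}{j{\left(649,-217 \right)}} + \frac{207364}{u{\left(-150,694 \right)}} = - \frac{36862}{\frac{1}{5} \left(-217\right)} + \frac{207364}{\frac{1}{-531 - 150} \left(\frac{32}{9} + 694\right)} = - \frac{36862}{- \frac{217}{5}} + \frac{207364}{\frac{1}{-681} \cdot \frac{6278}{9}} = \left(-36862\right) \left(- \frac{5}{217}\right) + \frac{207364}{\left(- \frac{1}{681}\right) \frac{6278}{9}} = \frac{26330}{31} + \frac{207364}{- \frac{6278}{6129}} = \frac{26330}{31} + 207364 \left(- \frac{6129}{6278}\right) = \frac{26330}{31} - \frac{635466978}{3139} = - \frac{19616826448}{97309}$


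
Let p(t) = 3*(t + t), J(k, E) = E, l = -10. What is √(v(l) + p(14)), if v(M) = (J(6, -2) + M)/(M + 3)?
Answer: 10*√42/7 ≈ 9.2582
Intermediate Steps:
v(M) = (-2 + M)/(3 + M) (v(M) = (-2 + M)/(M + 3) = (-2 + M)/(3 + M))
p(t) = 6*t (p(t) = 3*(2*t) = 6*t)
√(v(l) + p(14)) = √((-2 - 10)/(3 - 10) + 6*14) = √(-12/(-7) + 84) = √(-⅐*(-12) + 84) = √(12/7 + 84) = √(600/7) = 10*√42/7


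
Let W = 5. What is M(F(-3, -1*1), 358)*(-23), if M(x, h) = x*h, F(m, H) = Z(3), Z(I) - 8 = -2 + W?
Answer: -90574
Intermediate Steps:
Z(I) = 11 (Z(I) = 8 + (-2 + 5) = 8 + 3 = 11)
F(m, H) = 11
M(x, h) = h*x
M(F(-3, -1*1), 358)*(-23) = (358*11)*(-23) = 3938*(-23) = -90574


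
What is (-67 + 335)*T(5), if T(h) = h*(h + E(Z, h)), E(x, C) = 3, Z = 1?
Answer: 10720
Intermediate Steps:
T(h) = h*(3 + h) (T(h) = h*(h + 3) = h*(3 + h))
(-67 + 335)*T(5) = (-67 + 335)*(5*(3 + 5)) = 268*(5*8) = 268*40 = 10720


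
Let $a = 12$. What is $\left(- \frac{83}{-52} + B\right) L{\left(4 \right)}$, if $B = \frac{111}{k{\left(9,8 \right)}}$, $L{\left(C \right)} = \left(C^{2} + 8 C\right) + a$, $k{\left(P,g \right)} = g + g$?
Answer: $\frac{26625}{52} \approx 512.02$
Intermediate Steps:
$k{\left(P,g \right)} = 2 g$
$L{\left(C \right)} = 12 + C^{2} + 8 C$ ($L{\left(C \right)} = \left(C^{2} + 8 C\right) + 12 = 12 + C^{2} + 8 C$)
$B = \frac{111}{16}$ ($B = \frac{111}{2 \cdot 8} = \frac{111}{16} \approx 6.9375$)
$\left(- \frac{83}{-52} + B\right) L{\left(4 \right)} = \left(- \frac{83}{-52} + \frac{111}{16}\right) \left(12 + 4^{2} + 8 \cdot 4\right) = \left(\left(-83\right) \left(- \frac{1}{52}\right) + \frac{111}{16}\right) \left(12 + 16 + 32\right) = \left(\frac{83}{52} + \frac{111}{16}\right) 60 = \frac{1775}{208} \cdot 60 = \frac{26625}{52}$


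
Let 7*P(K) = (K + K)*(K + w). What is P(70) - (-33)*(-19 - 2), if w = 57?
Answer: 1847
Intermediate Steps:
P(K) = 2*K*(57 + K)/7 (P(K) = ((K + K)*(K + 57))/7 = ((2*K)*(57 + K))/7 = (2*K*(57 + K))/7 = 2*K*(57 + K)/7)
P(70) - (-33)*(-19 - 2) = (2/7)*70*(57 + 70) - (-33)*(-19 - 2) = (2/7)*70*127 - (-33)*(-21) = 2540 - 1*693 = 2540 - 693 = 1847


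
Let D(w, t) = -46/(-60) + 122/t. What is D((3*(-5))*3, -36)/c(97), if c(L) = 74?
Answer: -59/1665 ≈ -0.035435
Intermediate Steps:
D(w, t) = 23/30 + 122/t (D(w, t) = -46*(-1/60) + 122/t = 23/30 + 122/t)
D((3*(-5))*3, -36)/c(97) = (23/30 + 122/(-36))/74 = (23/30 + 122*(-1/36))*(1/74) = (23/30 - 61/18)*(1/74) = -118/45*1/74 = -59/1665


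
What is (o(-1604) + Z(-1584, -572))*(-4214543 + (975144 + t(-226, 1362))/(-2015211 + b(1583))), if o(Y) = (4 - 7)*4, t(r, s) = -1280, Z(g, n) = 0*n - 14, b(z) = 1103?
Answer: 55175547352302/503527 ≈ 1.0958e+8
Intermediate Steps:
Z(g, n) = -14 (Z(g, n) = 0 - 14 = -14)
o(Y) = -12 (o(Y) = -3*4 = -12)
(o(-1604) + Z(-1584, -572))*(-4214543 + (975144 + t(-226, 1362))/(-2015211 + b(1583))) = (-12 - 14)*(-4214543 + (975144 - 1280)/(-2015211 + 1103)) = -26*(-4214543 + 973864/(-2014108)) = -26*(-4214543 + 973864*(-1/2014108)) = -26*(-4214543 - 243466/503527) = -26*(-2122136436627/503527) = 55175547352302/503527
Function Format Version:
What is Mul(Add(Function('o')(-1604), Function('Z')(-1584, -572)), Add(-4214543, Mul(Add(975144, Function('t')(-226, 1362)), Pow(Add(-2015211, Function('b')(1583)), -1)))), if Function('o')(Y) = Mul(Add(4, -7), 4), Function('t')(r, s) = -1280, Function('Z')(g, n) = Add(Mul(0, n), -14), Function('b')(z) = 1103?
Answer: Rational(55175547352302, 503527) ≈ 1.0958e+8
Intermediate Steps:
Function('Z')(g, n) = -14 (Function('Z')(g, n) = Add(0, -14) = -14)
Function('o')(Y) = -12 (Function('o')(Y) = Mul(-3, 4) = -12)
Mul(Add(Function('o')(-1604), Function('Z')(-1584, -572)), Add(-4214543, Mul(Add(975144, Function('t')(-226, 1362)), Pow(Add(-2015211, Function('b')(1583)), -1)))) = Mul(Add(-12, -14), Add(-4214543, Mul(Add(975144, -1280), Pow(Add(-2015211, 1103), -1)))) = Mul(-26, Add(-4214543, Mul(973864, Pow(-2014108, -1)))) = Mul(-26, Add(-4214543, Mul(973864, Rational(-1, 2014108)))) = Mul(-26, Add(-4214543, Rational(-243466, 503527))) = Mul(-26, Rational(-2122136436627, 503527)) = Rational(55175547352302, 503527)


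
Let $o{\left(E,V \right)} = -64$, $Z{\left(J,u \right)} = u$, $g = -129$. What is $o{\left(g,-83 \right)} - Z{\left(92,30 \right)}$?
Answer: $-94$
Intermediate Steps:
$o{\left(g,-83 \right)} - Z{\left(92,30 \right)} = -64 - 30 = -94$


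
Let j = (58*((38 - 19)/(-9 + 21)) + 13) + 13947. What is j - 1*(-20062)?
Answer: 204683/6 ≈ 34114.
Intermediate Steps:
j = 84311/6 (j = (58*(19/12) + 13) + 13947 = (551/6 + 13) + 13947 = 629/6 + 13947 = 84311/6 ≈ 14052.)
j - 1*(-20062) = 84311/6 - 1*(-20062) = 84311/6 + 20062 = 204683/6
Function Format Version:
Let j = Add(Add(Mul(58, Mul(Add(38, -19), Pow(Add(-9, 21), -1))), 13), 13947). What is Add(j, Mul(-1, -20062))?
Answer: Rational(204683, 6) ≈ 34114.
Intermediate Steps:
j = Rational(84311, 6) (j = Add(Add(Mul(58, Mul(19, Pow(12, -1))), 13), 13947) = Add(Add(Mul(58, Mul(19, Rational(1, 12))), 13), 13947) = Add(Add(Mul(58, Rational(19, 12)), 13), 13947) = Add(Add(Rational(551, 6), 13), 13947) = Add(Rational(629, 6), 13947) = Rational(84311, 6) ≈ 14052.)
Add(j, Mul(-1, -20062)) = Add(Rational(84311, 6), Mul(-1, -20062)) = Add(Rational(84311, 6), 20062) = Rational(204683, 6)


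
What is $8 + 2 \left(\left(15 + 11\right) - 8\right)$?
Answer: $44$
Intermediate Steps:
$8 + 2 \left(\left(15 + 11\right) - 8\right) = 8 + 2 \left(26 - 8\right) = 8 + 2 \cdot 18 = 8 + 36 = 44$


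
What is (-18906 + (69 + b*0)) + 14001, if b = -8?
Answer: -4836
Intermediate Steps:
(-18906 + (69 + b*0)) + 14001 = (-18906 + (69 - 8*0)) + 14001 = (-18906 + (69 + 0)) + 14001 = (-18906 + 69) + 14001 = -18837 + 14001 = -4836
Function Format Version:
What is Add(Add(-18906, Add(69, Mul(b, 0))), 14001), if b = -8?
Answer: -4836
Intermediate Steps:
Add(Add(-18906, Add(69, Mul(b, 0))), 14001) = Add(Add(-18906, Add(69, Mul(-8, 0))), 14001) = Add(Add(-18906, Add(69, 0)), 14001) = Add(Add(-18906, 69), 14001) = Add(-18837, 14001) = -4836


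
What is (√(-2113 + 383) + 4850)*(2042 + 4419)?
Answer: 31335850 + 6461*I*√1730 ≈ 3.1336e+7 + 2.6873e+5*I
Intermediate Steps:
(√(-2113 + 383) + 4850)*(2042 + 4419) = (√(-1730) + 4850)*6461 = (I*√1730 + 4850)*6461 = (4850 + I*√1730)*6461 = 31335850 + 6461*I*√1730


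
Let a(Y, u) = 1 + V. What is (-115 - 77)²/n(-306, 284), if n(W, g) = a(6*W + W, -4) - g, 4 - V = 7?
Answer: -18432/143 ≈ -128.90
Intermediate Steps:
V = -3 (V = 4 - 1*7 = 4 - 7 = -3)
a(Y, u) = -2 (a(Y, u) = 1 - 3 = -2)
n(W, g) = -2 - g
(-115 - 77)²/n(-306, 284) = (-115 - 77)²/(-2 - 1*284) = (-192)²/(-2 - 284) = 36864/(-286) = 36864*(-1/286) = -18432/143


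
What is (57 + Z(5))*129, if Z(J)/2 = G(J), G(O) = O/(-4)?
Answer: 14061/2 ≈ 7030.5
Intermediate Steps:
G(O) = -O/4 (G(O) = O*(-¼) = -O/4)
Z(J) = -J/2 (Z(J) = 2*(-J/4) = -J/2)
(57 + Z(5))*129 = (57 - ½*5)*129 = (57 - 5/2)*129 = (109/2)*129 = 14061/2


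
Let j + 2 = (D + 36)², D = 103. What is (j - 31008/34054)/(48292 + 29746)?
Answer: 328929109/1328753026 ≈ 0.24755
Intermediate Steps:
j = 19319 (j = -2 + (103 + 36)² = -2 + 139² = -2 + 19321 = 19319)
(j - 31008/34054)/(48292 + 29746) = (19319 - 31008/34054)/(48292 + 29746) = (19319 - 31008*1/34054)/78038 = (19319 - 15504/17027)*(1/78038) = (328929109/17027)*(1/78038) = 328929109/1328753026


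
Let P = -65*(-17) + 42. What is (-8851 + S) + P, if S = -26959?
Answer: -34663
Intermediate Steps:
P = 1147 (P = 1105 + 42 = 1147)
(-8851 + S) + P = (-8851 - 26959) + 1147 = -35810 + 1147 = -34663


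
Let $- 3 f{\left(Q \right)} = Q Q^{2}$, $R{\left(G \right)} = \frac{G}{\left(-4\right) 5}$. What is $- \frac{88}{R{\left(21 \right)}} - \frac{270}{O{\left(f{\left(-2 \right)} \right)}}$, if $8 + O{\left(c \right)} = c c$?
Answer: $\frac{32555}{84} \approx 387.56$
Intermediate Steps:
$R{\left(G \right)} = - \frac{G}{20}$ ($R{\left(G \right)} = \frac{G}{-20} = G \left(- \frac{1}{20}\right) = - \frac{G}{20}$)
$f{\left(Q \right)} = - \frac{Q^{3}}{3}$ ($f{\left(Q \right)} = - \frac{Q Q^{2}}{3} = - \frac{Q^{3}}{3}$)
$O{\left(c \right)} = -8 + c^{2}$ ($O{\left(c \right)} = -8 + c c = -8 + c^{2}$)
$- \frac{88}{R{\left(21 \right)}} - \frac{270}{O{\left(f{\left(-2 \right)} \right)}} = - \frac{88}{\left(- \frac{1}{20}\right) 21} - \frac{270}{-8 + \left(- \frac{\left(-2\right)^{3}}{3}\right)^{2}} = - \frac{88}{- \frac{21}{20}} - \frac{270}{-8 + \left(\left(- \frac{1}{3}\right) \left(-8\right)\right)^{2}} = \left(-88\right) \left(- \frac{20}{21}\right) - \frac{270}{-8 + \left(\frac{8}{3}\right)^{2}} = \frac{1760}{21} - \frac{270}{-8 + \frac{64}{9}} = \frac{1760}{21} - \frac{270}{- \frac{8}{9}} = \frac{1760}{21} - - \frac{1215}{4} = \frac{1760}{21} + \frac{1215}{4} = \frac{32555}{84}$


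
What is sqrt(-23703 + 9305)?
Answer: I*sqrt(14398) ≈ 119.99*I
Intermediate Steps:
sqrt(-23703 + 9305) = sqrt(-14398) = I*sqrt(14398)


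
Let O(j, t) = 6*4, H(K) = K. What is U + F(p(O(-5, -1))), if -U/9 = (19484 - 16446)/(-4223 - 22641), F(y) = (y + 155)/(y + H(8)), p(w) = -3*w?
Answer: -29989/107456 ≈ -0.27908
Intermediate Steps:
O(j, t) = 24
F(y) = (155 + y)/(8 + y) (F(y) = (y + 155)/(y + 8) = (155 + y)/(8 + y))
U = 13671/13432 (U = -9*(19484 - 16446)/(-4223 - 22641) = -27342/(-26864) = -27342*(-1)/26864 = -9*(-1519/13432) = 13671/13432 ≈ 1.0178)
U + F(p(O(-5, -1))) = 13671/13432 + (155 - 3*24)/(8 - 3*24) = 13671/13432 + (155 - 72)/(8 - 72) = 13671/13432 + 83/(-64) = 13671/13432 - 1/64*83 = 13671/13432 - 83/64 = -29989/107456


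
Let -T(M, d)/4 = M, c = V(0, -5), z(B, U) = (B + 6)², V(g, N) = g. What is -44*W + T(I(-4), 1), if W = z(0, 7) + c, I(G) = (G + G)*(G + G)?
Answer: -1840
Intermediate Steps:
I(G) = 4*G² (I(G) = (2*G)*(2*G) = 4*G²)
z(B, U) = (6 + B)²
c = 0
T(M, d) = -4*M
W = 36 (W = (6 + 0)² + 0 = 6² + 0 = 36 + 0 = 36)
-44*W + T(I(-4), 1) = -44*36 - 16*(-4)² = -1584 - 16*16 = -1584 - 4*64 = -1584 - 256 = -1840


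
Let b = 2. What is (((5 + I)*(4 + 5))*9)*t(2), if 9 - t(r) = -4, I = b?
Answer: 7371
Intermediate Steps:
I = 2
t(r) = 13 (t(r) = 9 - 1*(-4) = 9 + 4 = 13)
(((5 + I)*(4 + 5))*9)*t(2) = (((5 + 2)*(4 + 5))*9)*13 = ((7*9)*9)*13 = (63*9)*13 = 567*13 = 7371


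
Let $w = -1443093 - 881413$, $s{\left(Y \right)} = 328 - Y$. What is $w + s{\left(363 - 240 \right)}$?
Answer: $-2324301$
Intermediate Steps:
$w = -2324506$ ($w = -1443093 - 881413 = -2324506$)
$w + s{\left(363 - 240 \right)} = -2324506 + \left(328 - \left(363 - 240\right)\right) = -2324506 + \left(328 - 123\right) = -2324506 + 205 = -2324301$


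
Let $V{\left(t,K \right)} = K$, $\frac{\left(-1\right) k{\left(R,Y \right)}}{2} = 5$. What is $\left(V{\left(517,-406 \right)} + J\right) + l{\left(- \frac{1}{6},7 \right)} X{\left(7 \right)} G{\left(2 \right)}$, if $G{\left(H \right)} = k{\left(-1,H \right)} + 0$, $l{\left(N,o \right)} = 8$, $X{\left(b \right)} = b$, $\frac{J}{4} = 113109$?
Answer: $451470$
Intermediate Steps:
$J = 452436$ ($J = 4 \cdot 113109 = 452436$)
$k{\left(R,Y \right)} = -10$ ($k{\left(R,Y \right)} = \left(-2\right) 5 = -10$)
$G{\left(H \right)} = -10$ ($G{\left(H \right)} = -10 + 0 = -10$)
$\left(V{\left(517,-406 \right)} + J\right) + l{\left(- \frac{1}{6},7 \right)} X{\left(7 \right)} G{\left(2 \right)} = \left(-406 + 452436\right) + 8 \cdot 7 \left(-10\right) = 452030 + 56 \left(-10\right) = 452030 - 560 = 451470$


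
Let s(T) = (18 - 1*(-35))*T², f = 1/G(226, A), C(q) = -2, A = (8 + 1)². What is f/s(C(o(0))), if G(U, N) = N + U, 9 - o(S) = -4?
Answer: 1/65084 ≈ 1.5365e-5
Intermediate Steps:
o(S) = 13 (o(S) = 9 - 1*(-4) = 9 + 4 = 13)
A = 81 (A = 9² = 81)
f = 1/307 (f = 1/(81 + 226) = 1/307 ≈ 0.0032573)
s(T) = 53*T² (s(T) = (18 + 35)*T² = 53*T²)
f/s(C(o(0))) = 1/(307*((53*(-2)²))) = 1/(307*((53*4))) = (1/307)/212 = (1/307)*(1/212) = 1/65084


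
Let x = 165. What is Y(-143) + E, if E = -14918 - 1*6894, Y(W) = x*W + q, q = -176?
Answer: -45583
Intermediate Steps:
Y(W) = -176 + 165*W (Y(W) = 165*W - 176 = -176 + 165*W)
E = -21812 (E = -14918 - 6894 = -21812)
Y(-143) + E = (-176 + 165*(-143)) - 21812 = (-176 - 23595) - 21812 = -23771 - 21812 = -45583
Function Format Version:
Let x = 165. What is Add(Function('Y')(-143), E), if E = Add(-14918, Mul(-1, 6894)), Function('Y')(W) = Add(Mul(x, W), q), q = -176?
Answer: -45583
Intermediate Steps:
Function('Y')(W) = Add(-176, Mul(165, W)) (Function('Y')(W) = Add(Mul(165, W), -176) = Add(-176, Mul(165, W)))
E = -21812 (E = Add(-14918, -6894) = -21812)
Add(Function('Y')(-143), E) = Add(Add(-176, Mul(165, -143)), -21812) = Add(Add(-176, -23595), -21812) = Add(-23771, -21812) = -45583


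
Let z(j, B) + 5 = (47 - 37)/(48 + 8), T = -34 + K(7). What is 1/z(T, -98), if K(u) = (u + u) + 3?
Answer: -28/135 ≈ -0.20741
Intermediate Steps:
K(u) = 3 + 2*u (K(u) = 2*u + 3 = 3 + 2*u)
T = -17 (T = -34 + (3 + 2*7) = -34 + (3 + 14) = -34 + 17 = -17)
z(j, B) = -135/28 (z(j, B) = -5 + (47 - 37)/(48 + 8) = -5 + 10/56 = -5 + 10*(1/56) = -5 + 5/28 = -135/28)
1/z(T, -98) = 1/(-135/28) = -28/135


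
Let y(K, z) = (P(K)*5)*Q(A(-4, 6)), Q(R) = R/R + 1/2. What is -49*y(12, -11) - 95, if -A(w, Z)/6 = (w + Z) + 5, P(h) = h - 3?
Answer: -6805/2 ≈ -3402.5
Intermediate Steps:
P(h) = -3 + h
A(w, Z) = -30 - 6*Z - 6*w (A(w, Z) = -6*((w + Z) + 5) = -6*((Z + w) + 5) = -6*(5 + Z + w) = -30 - 6*Z - 6*w)
Q(R) = 3/2 (Q(R) = 1 + 1*(½) = 1 + ½ = 3/2)
y(K, z) = -45/2 + 15*K/2 (y(K, z) = ((-3 + K)*5)*(3/2) = (-15 + 5*K)*(3/2) = -45/2 + 15*K/2)
-49*y(12, -11) - 95 = -49*(-45/2 + (15/2)*12) - 95 = -49*(-45/2 + 90) - 95 = -49*135/2 - 95 = -6615/2 - 95 = -6805/2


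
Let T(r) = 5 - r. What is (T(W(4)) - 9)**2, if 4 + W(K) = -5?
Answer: 25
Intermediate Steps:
W(K) = -9 (W(K) = -4 - 5 = -9)
(T(W(4)) - 9)**2 = ((5 - 1*(-9)) - 9)**2 = ((5 + 9) - 9)**2 = (14 - 9)**2 = 5**2 = 25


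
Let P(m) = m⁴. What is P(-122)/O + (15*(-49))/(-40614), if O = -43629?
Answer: -428444176889/84378486 ≈ -5077.6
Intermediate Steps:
P(-122)/O + (15*(-49))/(-40614) = (-122)⁴/(-43629) + (15*(-49))/(-40614) = 221533456*(-1/43629) - 735*(-1/40614) = -221533456/43629 + 35/1934 = -428444176889/84378486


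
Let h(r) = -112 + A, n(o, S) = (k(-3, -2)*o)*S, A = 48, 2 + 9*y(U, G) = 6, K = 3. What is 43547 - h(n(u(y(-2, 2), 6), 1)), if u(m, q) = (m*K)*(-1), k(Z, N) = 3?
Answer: 43611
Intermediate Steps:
y(U, G) = 4/9 (y(U, G) = -2/9 + (⅑)*6 = -2/9 + ⅔ = 4/9)
u(m, q) = -3*m (u(m, q) = (m*3)*(-1) = (3*m)*(-1) = -3*m)
n(o, S) = 3*S*o (n(o, S) = (3*o)*S = 3*S*o)
h(r) = -64 (h(r) = -112 + 48 = -64)
43547 - h(n(u(y(-2, 2), 6), 1)) = 43547 - 1*(-64) = 43547 + 64 = 43611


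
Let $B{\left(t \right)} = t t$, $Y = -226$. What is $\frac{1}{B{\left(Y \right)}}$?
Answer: $\frac{1}{51076} \approx 1.9579 \cdot 10^{-5}$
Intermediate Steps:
$B{\left(t \right)} = t^{2}$
$\frac{1}{B{\left(Y \right)}} = \frac{1}{\left(-226\right)^{2}} = \frac{1}{51076}$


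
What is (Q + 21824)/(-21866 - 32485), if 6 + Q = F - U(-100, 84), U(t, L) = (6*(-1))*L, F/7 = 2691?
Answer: -41159/54351 ≈ -0.75728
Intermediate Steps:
F = 18837 (F = 7*2691 = 18837)
U(t, L) = -6*L
Q = 19335 (Q = -6 + (18837 - (-6)*84) = -6 + (18837 - 1*(-504)) = -6 + (18837 + 504) = -6 + 19341 = 19335)
(Q + 21824)/(-21866 - 32485) = (19335 + 21824)/(-21866 - 32485) = 41159/(-54351) = 41159*(-1/54351) = -41159/54351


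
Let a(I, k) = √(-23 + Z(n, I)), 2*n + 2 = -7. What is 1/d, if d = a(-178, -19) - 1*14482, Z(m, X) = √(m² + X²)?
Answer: -1/(14482 - √(-23 + √126817/2)) ≈ -6.9111e-5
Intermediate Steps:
n = -9/2 (n = -1 + (½)*(-7) = -1 - 7/2 = -9/2 ≈ -4.5000)
Z(m, X) = √(X² + m²)
a(I, k) = √(-23 + √(81/4 + I²)) (a(I, k) = √(-23 + √(I² + (-9/2)²)) = √(-23 + √(I² + 81/4)) = √(-23 + √(81/4 + I²)))
d = -14482 + √(-92 + 2*√126817)/2 (d = √(-92 + 2*√(81 + 4*(-178)²))/2 - 1*14482 = √(-92 + 2*√(81 + 4*31684))/2 - 14482 = √(-92 + 2*√(81 + 126736))/2 - 14482 = √(-92 + 2*√126817)/2 - 14482 = -14482 + √(-92 + 2*√126817)/2 ≈ -14470.)
1/d = 1/(-14482 + √(-92 + 2*√126817)/2)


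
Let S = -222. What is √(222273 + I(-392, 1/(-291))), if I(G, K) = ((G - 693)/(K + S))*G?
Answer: √18768799098753/9229 ≈ 469.42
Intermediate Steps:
I(G, K) = G*(-693 + G)/(-222 + K) (I(G, K) = ((G - 693)/(K - 222))*G = ((-693 + G)/(-222 + K))*G = G*(-693 + G)/(-222 + K))
√(222273 + I(-392, 1/(-291))) = √(222273 - 392*(-693 - 392)/(-222 + 1/(-291))) = √(222273 - 392*(-1085)/(-222 - 1/291)) = √(222273 - 392*(-1085)/(-64603/291)) = √(222273 - 392*(-291/64603)*(-1085)) = √(222273 - 17681160/9229) = √(2033676357/9229) = √18768799098753/9229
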